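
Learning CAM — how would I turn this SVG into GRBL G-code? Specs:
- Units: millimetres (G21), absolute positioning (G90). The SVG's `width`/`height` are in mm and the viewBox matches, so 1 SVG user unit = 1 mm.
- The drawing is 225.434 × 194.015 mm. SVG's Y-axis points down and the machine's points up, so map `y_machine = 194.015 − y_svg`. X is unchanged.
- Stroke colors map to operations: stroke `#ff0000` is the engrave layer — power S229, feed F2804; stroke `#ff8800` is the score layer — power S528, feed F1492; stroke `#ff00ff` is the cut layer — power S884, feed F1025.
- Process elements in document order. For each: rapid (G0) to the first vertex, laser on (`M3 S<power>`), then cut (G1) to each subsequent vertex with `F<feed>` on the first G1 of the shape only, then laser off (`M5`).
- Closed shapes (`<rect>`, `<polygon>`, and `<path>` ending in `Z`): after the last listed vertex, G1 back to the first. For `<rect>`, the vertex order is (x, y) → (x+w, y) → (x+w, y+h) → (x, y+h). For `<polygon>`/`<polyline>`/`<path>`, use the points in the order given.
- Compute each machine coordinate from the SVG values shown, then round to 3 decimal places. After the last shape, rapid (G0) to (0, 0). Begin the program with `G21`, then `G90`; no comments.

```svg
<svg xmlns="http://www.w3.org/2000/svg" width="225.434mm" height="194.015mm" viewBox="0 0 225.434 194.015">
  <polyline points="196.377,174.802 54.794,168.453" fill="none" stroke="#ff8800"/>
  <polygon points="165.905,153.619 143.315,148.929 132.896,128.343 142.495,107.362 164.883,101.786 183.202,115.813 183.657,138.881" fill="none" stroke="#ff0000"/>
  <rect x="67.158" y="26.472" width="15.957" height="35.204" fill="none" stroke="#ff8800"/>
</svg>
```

viewBox `0 0 225.434 194.015` with mm width/height → 1 unit = 1 mm. Flip: y_m = 194.015 − y_svg.

**Shape 1** — `<polyline>` line segment, stroke `#ff8800` → score (S528, F1492). Machine vertices: (196.377,19.213) → (54.794,25.562). Open path.

**Shape 2** — `<polygon>` regular polygon, stroke `#ff0000` → engrave (S229, F2804). Machine vertices: (165.905,40.396) → (143.315,45.086) → (132.896,65.672) → (142.495,86.653) → (164.883,92.229) → (183.202,78.202) → (183.657,55.134) → (165.905,40.396). Closed: final G1 returns to the first vertex.

**Shape 3** — `<rect>` rectangle, stroke `#ff8800` → score (S528, F1492). Machine vertices: (67.158,167.543) → (83.115,167.543) → (83.115,132.339) → (67.158,132.339) → (67.158,167.543). Closed: final G1 returns to the first vertex.

G21
G90
G0 X196.377 Y19.213
M3 S528
G1 X54.794 Y25.562 F1492
M5
G0 X165.905 Y40.396
M3 S229
G1 X143.315 Y45.086 F2804
G1 X132.896 Y65.672
G1 X142.495 Y86.653
G1 X164.883 Y92.229
G1 X183.202 Y78.202
G1 X183.657 Y55.134
G1 X165.905 Y40.396
M5
G0 X67.158 Y167.543
M3 S528
G1 X83.115 Y167.543 F1492
G1 X83.115 Y132.339
G1 X67.158 Y132.339
G1 X67.158 Y167.543
M5
G0 X0.000 Y0.000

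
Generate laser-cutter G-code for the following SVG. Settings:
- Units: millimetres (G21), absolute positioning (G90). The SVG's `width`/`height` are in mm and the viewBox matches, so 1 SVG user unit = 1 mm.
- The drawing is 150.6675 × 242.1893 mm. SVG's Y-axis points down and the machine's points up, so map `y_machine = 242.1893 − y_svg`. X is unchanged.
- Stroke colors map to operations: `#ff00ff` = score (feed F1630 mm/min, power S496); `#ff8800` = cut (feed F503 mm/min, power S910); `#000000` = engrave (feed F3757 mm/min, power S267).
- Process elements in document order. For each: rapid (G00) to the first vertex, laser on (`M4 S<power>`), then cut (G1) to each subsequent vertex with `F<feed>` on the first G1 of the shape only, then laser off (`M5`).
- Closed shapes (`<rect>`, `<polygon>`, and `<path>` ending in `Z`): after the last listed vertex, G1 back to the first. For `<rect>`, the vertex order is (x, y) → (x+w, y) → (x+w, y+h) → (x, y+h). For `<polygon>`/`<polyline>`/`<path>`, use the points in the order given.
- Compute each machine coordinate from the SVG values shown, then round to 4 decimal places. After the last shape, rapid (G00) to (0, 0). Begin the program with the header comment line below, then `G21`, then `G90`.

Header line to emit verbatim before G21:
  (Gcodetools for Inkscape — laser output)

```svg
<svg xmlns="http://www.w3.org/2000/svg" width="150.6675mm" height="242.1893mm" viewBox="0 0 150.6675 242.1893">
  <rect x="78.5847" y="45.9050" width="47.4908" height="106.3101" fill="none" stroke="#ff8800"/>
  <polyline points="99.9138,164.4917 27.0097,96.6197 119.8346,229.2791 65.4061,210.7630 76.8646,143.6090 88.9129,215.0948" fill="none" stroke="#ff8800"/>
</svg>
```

1 u = 1 mm; y_m = 242.1893 − y.

[1] `<rect>` rectangle, #ff8800→cut S910 F503: (78.5847,196.2843) → (126.0755,196.2843) → (126.0755,89.9742) → (78.5847,89.9742) → (78.5847,196.2843) (closed)

[2] `<polyline>` open polyline, #ff8800→cut S910 F503: (99.9138,77.6976) → (27.0097,145.5696) → (119.8346,12.9102) → (65.4061,31.4263) → (76.8646,98.5803) → (88.9129,27.0945)

(Gcodetools for Inkscape — laser output)
G21
G90
G00 X78.5847 Y196.2843
M4 S910
G1 X126.0755 Y196.2843 F503
G1 X126.0755 Y89.9742
G1 X78.5847 Y89.9742
G1 X78.5847 Y196.2843
M5
G00 X99.9138 Y77.6976
M4 S910
G1 X27.0097 Y145.5696 F503
G1 X119.8346 Y12.9102
G1 X65.4061 Y31.4263
G1 X76.8646 Y98.5803
G1 X88.9129 Y27.0945
M5
G00 X0.0000 Y0.0000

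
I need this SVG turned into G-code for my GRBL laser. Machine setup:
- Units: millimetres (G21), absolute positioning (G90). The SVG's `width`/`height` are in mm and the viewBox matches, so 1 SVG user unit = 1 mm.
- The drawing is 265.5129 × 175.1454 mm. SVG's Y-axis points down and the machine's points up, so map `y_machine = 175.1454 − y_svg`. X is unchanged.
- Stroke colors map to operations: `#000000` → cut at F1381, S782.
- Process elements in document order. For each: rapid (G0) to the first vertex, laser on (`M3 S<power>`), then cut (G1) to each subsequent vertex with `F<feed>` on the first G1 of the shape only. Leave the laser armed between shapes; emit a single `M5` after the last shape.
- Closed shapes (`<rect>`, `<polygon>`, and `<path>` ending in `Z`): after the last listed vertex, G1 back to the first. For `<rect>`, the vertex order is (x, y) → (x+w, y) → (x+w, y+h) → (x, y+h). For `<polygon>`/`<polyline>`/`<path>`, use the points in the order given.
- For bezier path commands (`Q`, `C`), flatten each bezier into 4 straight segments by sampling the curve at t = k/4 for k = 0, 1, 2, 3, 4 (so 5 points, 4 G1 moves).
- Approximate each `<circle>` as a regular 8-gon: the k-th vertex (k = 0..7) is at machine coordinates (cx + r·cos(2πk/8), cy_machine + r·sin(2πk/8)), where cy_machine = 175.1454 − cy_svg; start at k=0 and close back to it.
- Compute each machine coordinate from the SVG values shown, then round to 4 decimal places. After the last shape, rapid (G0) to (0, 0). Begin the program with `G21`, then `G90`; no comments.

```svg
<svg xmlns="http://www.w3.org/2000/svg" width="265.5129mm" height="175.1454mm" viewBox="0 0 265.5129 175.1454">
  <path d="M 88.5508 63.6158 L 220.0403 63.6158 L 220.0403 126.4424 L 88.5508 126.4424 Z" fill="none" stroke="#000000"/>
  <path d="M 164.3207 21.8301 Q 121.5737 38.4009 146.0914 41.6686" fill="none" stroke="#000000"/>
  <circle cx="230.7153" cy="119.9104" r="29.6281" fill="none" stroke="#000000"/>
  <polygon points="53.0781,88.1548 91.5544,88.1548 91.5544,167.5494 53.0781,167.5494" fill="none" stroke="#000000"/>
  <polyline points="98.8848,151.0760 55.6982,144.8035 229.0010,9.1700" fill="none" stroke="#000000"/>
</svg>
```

G21
G90
G0 X88.5508 Y111.5296
M3 S782
G1 X220.0403 Y111.5296 F1381
G1 X220.0403 Y48.7030
G1 X88.5508 Y48.7030
G1 X88.5508 Y111.5296
G0 X164.3207 Y153.3153
M3 S782
G1 X147.1512 Y145.8613 F1381
G1 X138.3899 Y140.0703
G1 X138.0366 Y135.9421
G1 X146.0914 Y133.4768
G0 X260.3434 Y55.2350
M3 S782
G1 X251.6655 Y76.1852 F1381
G1 X230.7153 Y84.8631
G1 X209.7651 Y76.1852
G1 X201.0872 Y55.2350
G1 X209.7651 Y34.2848
G1 X230.7153 Y25.6069
G1 X251.6655 Y34.2848
G1 X260.3434 Y55.2350
G0 X53.0781 Y86.9906
M3 S782
G1 X91.5544 Y86.9906 F1381
G1 X91.5544 Y7.5960
G1 X53.0781 Y7.5960
G1 X53.0781 Y86.9906
G0 X98.8848 Y24.0694
M3 S782
G1 X55.6982 Y30.3419 F1381
G1 X229.0010 Y165.9754
M5
G0 X0.0000 Y0.0000

viewBox `0 0 265.5129 175.1454` with mm width/height → 1 unit = 1 mm. Flip: y_m = 175.1454 − y_svg.

**Shape 1** — `<path>` rectangle, stroke `#000000` → cut (S782, F1381). Machine vertices: (88.5508,111.5296) → (220.0403,111.5296) → (220.0403,48.7030) → (88.5508,48.7030) → (88.5508,111.5296). Closed: final G1 returns to the first vertex.

**Shape 2** — `<path>` quadratic bezier, stroke `#000000` → cut (S782, F1381). Control points (SVG): P0=(164.3207,21.8301), P1=(121.5737,38.4009), P2=(146.0914,41.6686); sampled at t=k/4. Machine vertices: (164.3207,153.3153) → (147.1512,145.8613) → (138.3899,140.0703) → (138.0366,135.9421) → (146.0914,133.4768). Open path.

**Shape 3** — `<circle>` circle, stroke `#000000` → cut (S782, F1381). Machine vertices: (260.3434,55.2350) → (251.6655,76.1852) → (230.7153,84.8631) → (209.7651,76.1852) → (201.0872,55.2350) → (209.7651,34.2848) → (230.7153,25.6069) → (251.6655,34.2848) → (260.3434,55.2350). Closed: final G1 returns to the first vertex.

**Shape 4** — `<polygon>` rectangle, stroke `#000000` → cut (S782, F1381). Machine vertices: (53.0781,86.9906) → (91.5544,86.9906) → (91.5544,7.5960) → (53.0781,7.5960) → (53.0781,86.9906). Closed: final G1 returns to the first vertex.

**Shape 5** — `<polyline>` open polyline, stroke `#000000` → cut (S782, F1381). Machine vertices: (98.8848,24.0694) → (55.6982,30.3419) → (229.0010,165.9754). Open path.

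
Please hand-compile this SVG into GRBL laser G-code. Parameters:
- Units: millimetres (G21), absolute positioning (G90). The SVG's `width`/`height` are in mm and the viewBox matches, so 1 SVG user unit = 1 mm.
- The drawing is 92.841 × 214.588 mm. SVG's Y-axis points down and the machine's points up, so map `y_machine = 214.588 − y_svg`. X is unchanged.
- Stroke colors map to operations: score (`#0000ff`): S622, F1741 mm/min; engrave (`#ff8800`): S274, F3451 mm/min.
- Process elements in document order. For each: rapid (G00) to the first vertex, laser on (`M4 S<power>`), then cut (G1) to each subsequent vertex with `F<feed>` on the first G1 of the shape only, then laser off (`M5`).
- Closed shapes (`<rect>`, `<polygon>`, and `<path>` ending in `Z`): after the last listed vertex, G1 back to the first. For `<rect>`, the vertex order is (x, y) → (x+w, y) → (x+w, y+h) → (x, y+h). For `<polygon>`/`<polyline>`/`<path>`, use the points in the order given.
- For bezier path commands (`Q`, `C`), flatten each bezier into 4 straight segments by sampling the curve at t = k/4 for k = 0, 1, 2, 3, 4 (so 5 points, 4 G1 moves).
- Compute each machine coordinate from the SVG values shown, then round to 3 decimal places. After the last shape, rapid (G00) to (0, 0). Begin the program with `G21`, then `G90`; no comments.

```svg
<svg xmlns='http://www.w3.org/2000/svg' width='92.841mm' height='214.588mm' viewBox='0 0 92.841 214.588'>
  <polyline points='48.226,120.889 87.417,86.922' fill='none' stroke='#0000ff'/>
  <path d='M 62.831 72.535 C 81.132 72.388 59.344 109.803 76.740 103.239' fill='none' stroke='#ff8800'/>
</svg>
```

1 u = 1 mm; y_m = 214.588 − y.

[1] `<polyline>` line segment, #0000ff→score S622 F1741: (48.226,93.699) → (87.417,127.666)

[2] `<path>` cubic bezier, #ff8800→engrave S274 F3451: (62.831,142.053) → (70.279,136.394) → (70.125,124.295) → (69.801,113.398) → (76.740,111.349)

G21
G90
G00 X48.226 Y93.699
M4 S622
G1 X87.417 Y127.666 F1741
M5
G00 X62.831 Y142.053
M4 S274
G1 X70.279 Y136.394 F3451
G1 X70.125 Y124.295
G1 X69.801 Y113.398
G1 X76.740 Y111.349
M5
G00 X0.000 Y0.000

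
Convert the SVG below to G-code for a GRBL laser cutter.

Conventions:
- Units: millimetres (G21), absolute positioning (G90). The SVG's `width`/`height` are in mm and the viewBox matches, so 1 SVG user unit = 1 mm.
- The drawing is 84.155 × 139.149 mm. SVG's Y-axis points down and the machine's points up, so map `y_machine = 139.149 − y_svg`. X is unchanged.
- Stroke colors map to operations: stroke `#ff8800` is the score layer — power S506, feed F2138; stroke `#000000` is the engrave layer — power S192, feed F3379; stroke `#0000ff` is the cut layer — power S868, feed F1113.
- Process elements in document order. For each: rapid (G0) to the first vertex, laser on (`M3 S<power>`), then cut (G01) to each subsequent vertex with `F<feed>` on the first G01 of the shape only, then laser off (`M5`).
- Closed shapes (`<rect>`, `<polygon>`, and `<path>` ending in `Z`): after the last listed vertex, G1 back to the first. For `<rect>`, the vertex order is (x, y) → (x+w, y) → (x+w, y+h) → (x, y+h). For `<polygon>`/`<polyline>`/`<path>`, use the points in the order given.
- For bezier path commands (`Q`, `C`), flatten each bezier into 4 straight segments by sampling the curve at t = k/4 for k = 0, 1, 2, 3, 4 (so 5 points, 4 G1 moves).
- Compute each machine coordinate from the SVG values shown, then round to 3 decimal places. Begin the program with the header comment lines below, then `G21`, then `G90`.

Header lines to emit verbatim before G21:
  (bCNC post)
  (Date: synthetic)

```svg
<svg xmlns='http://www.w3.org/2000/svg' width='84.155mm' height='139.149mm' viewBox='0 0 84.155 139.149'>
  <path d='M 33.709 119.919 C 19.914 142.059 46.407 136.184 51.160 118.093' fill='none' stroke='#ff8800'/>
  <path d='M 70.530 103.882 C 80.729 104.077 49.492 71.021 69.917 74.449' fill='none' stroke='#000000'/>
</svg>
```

Since the viewBox matches the mm dimensions, user units are millimetres directly. The only transform is the Y-flip y_m = 139.149 − y_svg.

Shape 1 is a cubic bezier drawn with `<path>`. Its stroke #ff8800 means score at S506, F2138. After flipping Y the toolpath is (33.709,19.230) → (29.948,7.631) → (35.479,5.056) → (44.488,10.025) → (51.160,21.056).

Shape 2 is a cubic bezier drawn with `<path>`. Its stroke #000000 means engrave at S192, F3379. After flipping Y the toolpath is (70.530,35.267) → (71.865,40.266) → (66.389,51.196) → (62.830,61.520) → (69.917,64.700).

(bCNC post)
(Date: synthetic)
G21
G90
G0 X33.709 Y19.230
M3 S506
G01 X29.948 Y7.631 F2138
G01 X35.479 Y5.056
G01 X44.488 Y10.025
G01 X51.160 Y21.056
M5
G0 X70.530 Y35.267
M3 S192
G01 X71.865 Y40.266 F3379
G01 X66.389 Y51.196
G01 X62.830 Y61.520
G01 X69.917 Y64.700
M5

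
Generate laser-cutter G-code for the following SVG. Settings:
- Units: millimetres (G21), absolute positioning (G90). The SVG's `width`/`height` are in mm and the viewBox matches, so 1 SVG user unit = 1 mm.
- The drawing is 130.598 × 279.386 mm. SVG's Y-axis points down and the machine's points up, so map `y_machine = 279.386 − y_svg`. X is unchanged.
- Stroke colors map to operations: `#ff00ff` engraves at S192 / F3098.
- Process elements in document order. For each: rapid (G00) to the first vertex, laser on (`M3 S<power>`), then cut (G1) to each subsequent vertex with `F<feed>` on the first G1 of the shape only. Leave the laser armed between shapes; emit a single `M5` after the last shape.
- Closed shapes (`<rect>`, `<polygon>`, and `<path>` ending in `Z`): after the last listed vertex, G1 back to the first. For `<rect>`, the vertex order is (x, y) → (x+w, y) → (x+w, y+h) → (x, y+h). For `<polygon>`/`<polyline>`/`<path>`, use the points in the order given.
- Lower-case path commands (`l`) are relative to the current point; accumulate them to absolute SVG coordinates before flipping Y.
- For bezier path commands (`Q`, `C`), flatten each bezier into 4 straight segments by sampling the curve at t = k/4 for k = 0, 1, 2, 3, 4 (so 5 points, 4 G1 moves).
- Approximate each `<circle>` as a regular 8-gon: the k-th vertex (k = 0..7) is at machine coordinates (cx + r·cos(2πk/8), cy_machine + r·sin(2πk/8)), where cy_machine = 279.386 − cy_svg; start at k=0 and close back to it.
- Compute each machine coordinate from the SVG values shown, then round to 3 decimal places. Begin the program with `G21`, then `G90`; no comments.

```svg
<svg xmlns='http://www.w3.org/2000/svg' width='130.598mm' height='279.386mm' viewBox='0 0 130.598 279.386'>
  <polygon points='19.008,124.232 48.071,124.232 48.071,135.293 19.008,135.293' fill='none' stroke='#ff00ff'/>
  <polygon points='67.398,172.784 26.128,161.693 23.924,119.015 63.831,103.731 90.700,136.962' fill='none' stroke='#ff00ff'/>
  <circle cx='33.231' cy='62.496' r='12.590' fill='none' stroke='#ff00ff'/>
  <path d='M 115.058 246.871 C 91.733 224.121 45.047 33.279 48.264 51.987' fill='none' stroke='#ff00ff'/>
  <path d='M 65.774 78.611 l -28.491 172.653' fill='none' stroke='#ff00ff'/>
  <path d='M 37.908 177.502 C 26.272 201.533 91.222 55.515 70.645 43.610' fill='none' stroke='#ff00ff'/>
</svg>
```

G21
G90
G00 X19.008 Y155.154
M3 S192
G1 X48.071 Y155.154 F3098
G1 X48.071 Y144.093
G1 X19.008 Y144.093
G1 X19.008 Y155.154
G00 X67.398 Y106.602
M3 S192
G1 X26.128 Y117.693 F3098
G1 X23.924 Y160.371
G1 X63.831 Y175.655
G1 X90.700 Y142.424
G1 X67.398 Y106.602
G00 X45.821 Y216.890
M3 S192
G1 X42.133 Y225.792 F3098
G1 X33.231 Y229.480
G1 X24.329 Y225.792
G1 X20.641 Y216.890
G1 X24.329 Y207.988
G1 X33.231 Y204.300
G1 X42.133 Y207.988
G1 X45.821 Y216.890
G00 X115.058 Y32.515
M3 S192
G1 X94.329 Y75.194 F3098
G1 X71.708 Y145.504
G1 X54.063 Y208.040
G1 X48.264 Y227.399
G00 X65.774 Y200.775
M3 S192
G1 X37.283 Y28.122 F3098
G00 X37.908 Y101.884
M3 S192
G1 X41.008 Y110.992 F3098
G1 X57.629 Y155.354
G1 X72.574 Y206.454
G1 X70.645 Y235.776
M5

1 u = 1 mm; y_m = 279.386 − y.

[1] `<polygon>` rectangle, #ff00ff→engrave S192 F3098: (19.008,155.154) → (48.071,155.154) → (48.071,144.093) → (19.008,144.093) → (19.008,155.154) (closed)

[2] `<polygon>` regular polygon, #ff00ff→engrave S192 F3098: (67.398,106.602) → (26.128,117.693) → (23.924,160.371) → (63.831,175.655) → (90.700,142.424) → (67.398,106.602) (closed)

[3] `<circle>` circle, #ff00ff→engrave S192 F3098: (45.821,216.890) → (42.133,225.792) → (33.231,229.480) → (24.329,225.792) → (20.641,216.890) → (24.329,207.988) → (33.231,204.300) → (42.133,207.988) → (45.821,216.890) (closed)

[4] `<path>` cubic bezier, #ff00ff→engrave S192 F3098: (115.058,32.515) → (94.329,75.194) → (71.708,145.504) → (54.063,208.040) → (48.264,227.399)

[5] `<path>` line segment, #ff00ff→engrave S192 F3098: (65.774,200.775) → (37.283,28.122)

[6] `<path>` cubic bezier, #ff00ff→engrave S192 F3098: (37.908,101.884) → (41.008,110.992) → (57.629,155.354) → (72.574,206.454) → (70.645,235.776)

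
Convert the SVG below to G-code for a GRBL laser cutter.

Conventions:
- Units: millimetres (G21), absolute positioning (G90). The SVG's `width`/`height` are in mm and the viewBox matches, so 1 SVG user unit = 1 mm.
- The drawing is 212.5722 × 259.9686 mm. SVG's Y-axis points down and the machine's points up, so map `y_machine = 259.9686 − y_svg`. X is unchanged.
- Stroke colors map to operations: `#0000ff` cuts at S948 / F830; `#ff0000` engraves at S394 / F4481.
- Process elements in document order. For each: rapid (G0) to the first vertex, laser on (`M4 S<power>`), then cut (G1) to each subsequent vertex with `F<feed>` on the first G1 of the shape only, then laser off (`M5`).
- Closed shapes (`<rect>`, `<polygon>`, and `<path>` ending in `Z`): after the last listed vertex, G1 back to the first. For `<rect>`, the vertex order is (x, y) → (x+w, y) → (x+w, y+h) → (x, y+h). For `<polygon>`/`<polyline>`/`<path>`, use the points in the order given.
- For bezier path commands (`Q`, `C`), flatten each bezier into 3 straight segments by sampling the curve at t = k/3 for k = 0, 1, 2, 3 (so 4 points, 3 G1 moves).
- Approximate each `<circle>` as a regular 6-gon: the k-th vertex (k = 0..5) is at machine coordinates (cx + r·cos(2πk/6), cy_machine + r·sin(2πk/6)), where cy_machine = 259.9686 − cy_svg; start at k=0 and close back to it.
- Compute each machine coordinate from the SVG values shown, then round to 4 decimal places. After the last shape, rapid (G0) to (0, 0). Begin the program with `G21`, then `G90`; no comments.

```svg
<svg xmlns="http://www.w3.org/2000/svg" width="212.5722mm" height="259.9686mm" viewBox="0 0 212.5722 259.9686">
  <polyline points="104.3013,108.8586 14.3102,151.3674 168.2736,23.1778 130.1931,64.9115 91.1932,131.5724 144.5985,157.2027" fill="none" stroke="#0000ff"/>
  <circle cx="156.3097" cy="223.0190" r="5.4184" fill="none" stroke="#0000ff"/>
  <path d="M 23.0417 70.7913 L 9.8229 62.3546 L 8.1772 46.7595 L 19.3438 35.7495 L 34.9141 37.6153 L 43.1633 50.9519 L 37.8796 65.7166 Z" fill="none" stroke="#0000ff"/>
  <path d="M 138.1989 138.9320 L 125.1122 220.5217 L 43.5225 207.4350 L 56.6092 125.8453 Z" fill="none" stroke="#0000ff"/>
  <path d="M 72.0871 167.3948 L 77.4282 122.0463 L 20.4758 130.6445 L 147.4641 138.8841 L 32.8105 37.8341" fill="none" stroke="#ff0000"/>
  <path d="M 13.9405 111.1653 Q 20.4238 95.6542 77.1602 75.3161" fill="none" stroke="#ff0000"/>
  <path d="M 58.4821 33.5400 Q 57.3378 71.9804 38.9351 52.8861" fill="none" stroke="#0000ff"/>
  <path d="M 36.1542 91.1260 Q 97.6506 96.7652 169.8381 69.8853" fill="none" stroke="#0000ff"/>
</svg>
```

G21
G90
G0 X104.3013 Y151.1100
M4 S948
G1 X14.3102 Y108.6012 F830
G1 X168.2736 Y236.7908
G1 X130.1931 Y195.0571
G1 X91.1932 Y128.3962
G1 X144.5985 Y102.7659
M5
G0 X161.7281 Y36.9496
M4 S948
G1 X159.0189 Y41.6421 F830
G1 X153.6005 Y41.6421
G1 X150.8913 Y36.9496
G1 X153.6005 Y32.2571
G1 X159.0189 Y32.2571
G1 X161.7281 Y36.9496
M5
G0 X23.0417 Y189.1773
M4 S948
G1 X9.8229 Y197.6140 F830
G1 X8.1772 Y213.2091
G1 X19.3438 Y224.2191
G1 X34.9141 Y222.3533
G1 X43.1633 Y209.0167
G1 X37.8796 Y194.2520
G1 X23.0417 Y189.1773
M5
G0 X138.1989 Y121.0366
M4 S948
G1 X125.1122 Y39.4469 F830
G1 X43.5225 Y52.5336
G1 X56.6092 Y134.1233
G1 X138.1989 Y121.0366
M5
G0 X72.0871 Y92.5738
M4 S394
G1 X77.4282 Y137.9223 F4481
G1 X20.4758 Y129.3241
G1 X147.4641 Y121.0845
G1 X32.8105 Y222.1345
M5
G0 X13.9405 Y148.8033
M4 S394
G1 X23.8464 Y159.6804 F4481
G1 X44.9196 Y171.6301
G1 X77.1602 Y184.6525
M5
G0 X58.4821 Y226.4286
M4 S948
G1 X55.8016 Y207.1944 F830
G1 X49.2860 Y200.7457
G1 X38.9351 Y207.0825
M5
G0 X36.1542 Y168.8426
M4 S948
G1 X78.3397 Y168.6964 F830
G1 X122.9010 Y175.7766
G1 X169.8381 Y190.0833
M5
G0 X0.0000 Y0.0000

Since the viewBox matches the mm dimensions, user units are millimetres directly. The only transform is the Y-flip y_m = 259.9686 − y_svg.

Shape 1 is a open polyline drawn with `<polyline>`. Its stroke #0000ff means cut at S948, F830. After flipping Y the toolpath is (104.3013,151.1100) → (14.3102,108.6012) → (168.2736,236.7908) → (130.1931,195.0571) → (91.1932,128.3962) → (144.5985,102.7659).

Shape 2 is a circle drawn with `<circle>`. Its stroke #0000ff means cut at S948, F830. After flipping Y the toolpath is (161.7281,36.9496) → (159.0189,41.6421) → (153.6005,41.6421) → (150.8913,36.9496) → (153.6005,32.2571) → (159.0189,32.2571) → (161.7281,36.9496), returning to the start.

Shape 3 is a regular polygon drawn with `<path>`. Its stroke #0000ff means cut at S948, F830. After flipping Y the toolpath is (23.0417,189.1773) → (9.8229,197.6140) → (8.1772,213.2091) → (19.3438,224.2191) → (34.9141,222.3533) → (43.1633,209.0167) → (37.8796,194.2520) → (23.0417,189.1773), returning to the start.

Shape 4 is a regular polygon drawn with `<path>`. Its stroke #0000ff means cut at S948, F830. After flipping Y the toolpath is (138.1989,121.0366) → (125.1122,39.4469) → (43.5225,52.5336) → (56.6092,134.1233) → (138.1989,121.0366), returning to the start.

Shape 5 is a open polyline drawn with `<path>`. Its stroke #ff0000 means engrave at S394, F4481. After flipping Y the toolpath is (72.0871,92.5738) → (77.4282,137.9223) → (20.4758,129.3241) → (147.4641,121.0845) → (32.8105,222.1345).

Shape 6 is a quadratic bezier drawn with `<path>`. Its stroke #ff0000 means engrave at S394, F4481. After flipping Y the toolpath is (13.9405,148.8033) → (23.8464,159.6804) → (44.9196,171.6301) → (77.1602,184.6525).

Shape 7 is a quadratic bezier drawn with `<path>`. Its stroke #0000ff means cut at S948, F830. After flipping Y the toolpath is (58.4821,226.4286) → (55.8016,207.1944) → (49.2860,200.7457) → (38.9351,207.0825).

Shape 8 is a quadratic bezier drawn with `<path>`. Its stroke #0000ff means cut at S948, F830. After flipping Y the toolpath is (36.1542,168.8426) → (78.3397,168.6964) → (122.9010,175.7766) → (169.8381,190.0833).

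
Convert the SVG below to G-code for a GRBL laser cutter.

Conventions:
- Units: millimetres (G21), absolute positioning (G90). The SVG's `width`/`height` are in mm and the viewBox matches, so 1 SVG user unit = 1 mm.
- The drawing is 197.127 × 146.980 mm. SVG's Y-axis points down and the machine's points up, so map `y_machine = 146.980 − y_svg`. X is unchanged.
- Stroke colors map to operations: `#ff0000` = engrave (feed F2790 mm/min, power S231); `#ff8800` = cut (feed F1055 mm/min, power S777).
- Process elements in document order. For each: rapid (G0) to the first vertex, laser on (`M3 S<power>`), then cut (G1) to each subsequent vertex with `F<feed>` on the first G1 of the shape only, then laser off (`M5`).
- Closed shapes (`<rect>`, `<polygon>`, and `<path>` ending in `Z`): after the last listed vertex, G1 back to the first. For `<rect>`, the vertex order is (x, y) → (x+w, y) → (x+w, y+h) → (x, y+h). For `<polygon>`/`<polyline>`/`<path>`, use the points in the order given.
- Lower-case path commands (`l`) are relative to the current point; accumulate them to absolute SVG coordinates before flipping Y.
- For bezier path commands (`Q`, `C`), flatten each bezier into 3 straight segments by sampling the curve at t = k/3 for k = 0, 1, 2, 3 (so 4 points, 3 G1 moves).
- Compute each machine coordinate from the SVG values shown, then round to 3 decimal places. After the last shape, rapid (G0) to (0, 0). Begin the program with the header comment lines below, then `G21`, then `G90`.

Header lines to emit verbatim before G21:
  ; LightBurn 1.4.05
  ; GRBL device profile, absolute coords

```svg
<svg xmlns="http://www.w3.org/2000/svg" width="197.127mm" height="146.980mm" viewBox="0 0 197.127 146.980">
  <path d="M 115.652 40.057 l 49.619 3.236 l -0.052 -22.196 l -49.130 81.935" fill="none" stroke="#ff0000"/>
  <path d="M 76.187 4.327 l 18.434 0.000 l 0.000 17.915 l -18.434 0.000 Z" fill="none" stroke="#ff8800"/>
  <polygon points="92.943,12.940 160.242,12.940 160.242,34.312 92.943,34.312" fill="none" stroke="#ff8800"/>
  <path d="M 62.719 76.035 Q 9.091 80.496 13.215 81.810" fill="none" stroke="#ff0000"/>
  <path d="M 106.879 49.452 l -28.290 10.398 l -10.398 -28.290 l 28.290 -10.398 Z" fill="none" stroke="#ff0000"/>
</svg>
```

; LightBurn 1.4.05
; GRBL device profile, absolute coords
G21
G90
G0 X115.652 Y106.923
M3 S231
G1 X165.271 Y103.687 F2790
G1 X165.219 Y125.883
G1 X116.089 Y43.948
M5
G0 X76.187 Y142.653
M3 S777
G1 X94.621 Y142.653 F1055
G1 X94.621 Y124.738
G1 X76.187 Y124.738
G1 X76.187 Y142.653
M5
G0 X92.943 Y134.040
M3 S777
G1 X160.242 Y134.040 F1055
G1 X160.242 Y112.668
G1 X92.943 Y112.668
G1 X92.943 Y134.040
M5
G0 X62.719 Y70.945
M3 S231
G1 X33.384 Y68.321 F2790
G1 X16.883 Y66.396
G1 X13.215 Y65.170
M5
G0 X106.879 Y97.528
M3 S231
G1 X78.589 Y87.130 F2790
G1 X68.191 Y115.420
G1 X96.481 Y125.818
G1 X106.879 Y97.528
M5
G0 X0.000 Y0.000

1 u = 1 mm; y_m = 146.980 − y.

[1] `<path>` open polyline, #ff0000→engrave S231 F2790: (115.652,106.923) → (165.271,103.687) → (165.219,125.883) → (116.089,43.948)

[2] `<path>` rectangle, #ff8800→cut S777 F1055: (76.187,142.653) → (94.621,142.653) → (94.621,124.738) → (76.187,124.738) → (76.187,142.653) (closed)

[3] `<polygon>` rectangle, #ff8800→cut S777 F1055: (92.943,134.040) → (160.242,134.040) → (160.242,112.668) → (92.943,112.668) → (92.943,134.040) (closed)

[4] `<path>` quadratic bezier, #ff0000→engrave S231 F2790: (62.719,70.945) → (33.384,68.321) → (16.883,66.396) → (13.215,65.170)

[5] `<path>` regular polygon, #ff0000→engrave S231 F2790: (106.879,97.528) → (78.589,87.130) → (68.191,115.420) → (96.481,125.818) → (106.879,97.528) (closed)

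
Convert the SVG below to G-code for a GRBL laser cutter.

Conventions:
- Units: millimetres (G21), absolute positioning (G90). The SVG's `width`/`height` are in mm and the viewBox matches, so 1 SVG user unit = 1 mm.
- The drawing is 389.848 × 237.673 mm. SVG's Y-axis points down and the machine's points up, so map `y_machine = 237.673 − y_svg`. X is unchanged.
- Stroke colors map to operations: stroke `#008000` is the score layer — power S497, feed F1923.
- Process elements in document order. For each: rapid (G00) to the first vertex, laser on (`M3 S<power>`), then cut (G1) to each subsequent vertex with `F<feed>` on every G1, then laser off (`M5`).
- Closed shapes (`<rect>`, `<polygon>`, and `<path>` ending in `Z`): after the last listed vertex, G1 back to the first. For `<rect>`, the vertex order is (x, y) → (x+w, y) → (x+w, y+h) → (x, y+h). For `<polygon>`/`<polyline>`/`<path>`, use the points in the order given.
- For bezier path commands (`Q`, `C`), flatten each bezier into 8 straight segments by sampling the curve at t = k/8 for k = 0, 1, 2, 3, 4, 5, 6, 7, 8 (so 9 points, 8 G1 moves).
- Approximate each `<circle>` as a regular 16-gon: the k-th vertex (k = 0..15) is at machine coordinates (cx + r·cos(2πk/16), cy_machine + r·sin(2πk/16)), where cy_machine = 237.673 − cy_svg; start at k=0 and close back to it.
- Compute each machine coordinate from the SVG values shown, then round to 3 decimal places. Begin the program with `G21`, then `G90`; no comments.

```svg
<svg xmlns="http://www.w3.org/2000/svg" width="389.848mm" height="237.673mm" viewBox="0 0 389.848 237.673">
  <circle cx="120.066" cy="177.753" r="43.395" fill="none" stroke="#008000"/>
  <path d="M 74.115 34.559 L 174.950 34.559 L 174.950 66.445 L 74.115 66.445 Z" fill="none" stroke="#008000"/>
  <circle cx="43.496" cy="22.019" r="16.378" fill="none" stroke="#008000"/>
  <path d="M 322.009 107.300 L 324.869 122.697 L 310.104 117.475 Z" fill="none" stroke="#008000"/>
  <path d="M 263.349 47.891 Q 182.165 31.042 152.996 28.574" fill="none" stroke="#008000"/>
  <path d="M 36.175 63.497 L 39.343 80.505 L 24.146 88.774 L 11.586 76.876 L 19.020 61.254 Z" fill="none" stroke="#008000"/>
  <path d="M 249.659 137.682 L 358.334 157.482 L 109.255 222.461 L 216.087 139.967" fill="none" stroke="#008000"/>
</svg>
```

viewBox `0 0 389.848 237.673` with mm width/height → 1 unit = 1 mm. Flip: y_m = 237.673 − y_svg.

**Shape 1** — `<circle>` circle, stroke `#008000` → score (S497, F1923). Machine vertices: (163.461,59.920) → (160.158,76.527) → (150.751,90.605) → (136.673,100.012) → (120.066,103.315) → (103.459,100.012) → (89.381,90.605) → (79.974,76.527) → (76.671,59.920) → (79.974,43.313) → (89.381,29.235) → (103.459,19.828) → (120.066,16.525) → (136.673,19.828) → (150.751,29.235) → (160.158,43.313) → (163.461,59.920). Closed: final G1 returns to the first vertex.

**Shape 2** — `<path>` rectangle, stroke `#008000` → score (S497, F1923). Machine vertices: (74.115,203.114) → (174.950,203.114) → (174.950,171.228) → (74.115,171.228) → (74.115,203.114). Closed: final G1 returns to the first vertex.

**Shape 3** — `<circle>` circle, stroke `#008000` → score (S497, F1923). Machine vertices: (59.874,215.654) → (58.627,221.922) → (55.077,227.235) → (49.764,230.785) → (43.496,232.032) → (37.228,230.785) → (31.915,227.235) → (28.365,221.922) → (27.118,215.654) → (28.365,209.386) → (31.915,204.073) → (37.228,200.523) → (43.496,199.276) → (49.764,200.523) → (55.077,204.073) → (58.627,209.386) → (59.874,215.654). Closed: final G1 returns to the first vertex.

**Shape 4** — `<path>` regular polygon, stroke `#008000` → score (S497, F1923). Machine vertices: (322.009,130.373) → (324.869,114.976) → (310.104,120.198) → (322.009,130.373). Closed: final G1 returns to the first vertex.

**Shape 5** — `<path>` quadratic bezier, stroke `#008000` → score (S497, F1923). Control points (SVG): P0=(263.349,47.891), P1=(182.165,31.042), P2=(152.996,28.574); sampled at t=k/8. Machine vertices: (263.349,189.782) → (243.866,193.770) → (226.008,197.308) → (209.776,200.396) → (195.169,203.036) → (182.187,205.226) → (170.831,206.966) → (161.101,208.257) → (152.996,209.099). Open path.

**Shape 6** — `<path>` regular polygon, stroke `#008000` → score (S497, F1923). Machine vertices: (36.175,174.176) → (39.343,157.168) → (24.146,148.899) → (11.586,160.797) → (19.020,176.419) → (36.175,174.176). Closed: final G1 returns to the first vertex.

**Shape 7** — `<path>` open polyline, stroke `#008000` → score (S497, F1923). Machine vertices: (249.659,99.991) → (358.334,80.191) → (109.255,15.212) → (216.087,97.706). Open path.

G21
G90
G00 X163.461 Y59.920
M3 S497
G1 X160.158 Y76.527 F1923
G1 X150.751 Y90.605 F1923
G1 X136.673 Y100.012 F1923
G1 X120.066 Y103.315 F1923
G1 X103.459 Y100.012 F1923
G1 X89.381 Y90.605 F1923
G1 X79.974 Y76.527 F1923
G1 X76.671 Y59.920 F1923
G1 X79.974 Y43.313 F1923
G1 X89.381 Y29.235 F1923
G1 X103.459 Y19.828 F1923
G1 X120.066 Y16.525 F1923
G1 X136.673 Y19.828 F1923
G1 X150.751 Y29.235 F1923
G1 X160.158 Y43.313 F1923
G1 X163.461 Y59.920 F1923
M5
G00 X74.115 Y203.114
M3 S497
G1 X174.950 Y203.114 F1923
G1 X174.950 Y171.228 F1923
G1 X74.115 Y171.228 F1923
G1 X74.115 Y203.114 F1923
M5
G00 X59.874 Y215.654
M3 S497
G1 X58.627 Y221.922 F1923
G1 X55.077 Y227.235 F1923
G1 X49.764 Y230.785 F1923
G1 X43.496 Y232.032 F1923
G1 X37.228 Y230.785 F1923
G1 X31.915 Y227.235 F1923
G1 X28.365 Y221.922 F1923
G1 X27.118 Y215.654 F1923
G1 X28.365 Y209.386 F1923
G1 X31.915 Y204.073 F1923
G1 X37.228 Y200.523 F1923
G1 X43.496 Y199.276 F1923
G1 X49.764 Y200.523 F1923
G1 X55.077 Y204.073 F1923
G1 X58.627 Y209.386 F1923
G1 X59.874 Y215.654 F1923
M5
G00 X322.009 Y130.373
M3 S497
G1 X324.869 Y114.976 F1923
G1 X310.104 Y120.198 F1923
G1 X322.009 Y130.373 F1923
M5
G00 X263.349 Y189.782
M3 S497
G1 X243.866 Y193.770 F1923
G1 X226.008 Y197.308 F1923
G1 X209.776 Y200.396 F1923
G1 X195.169 Y203.036 F1923
G1 X182.187 Y205.226 F1923
G1 X170.831 Y206.966 F1923
G1 X161.101 Y208.257 F1923
G1 X152.996 Y209.099 F1923
M5
G00 X36.175 Y174.176
M3 S497
G1 X39.343 Y157.168 F1923
G1 X24.146 Y148.899 F1923
G1 X11.586 Y160.797 F1923
G1 X19.020 Y176.419 F1923
G1 X36.175 Y174.176 F1923
M5
G00 X249.659 Y99.991
M3 S497
G1 X358.334 Y80.191 F1923
G1 X109.255 Y15.212 F1923
G1 X216.087 Y97.706 F1923
M5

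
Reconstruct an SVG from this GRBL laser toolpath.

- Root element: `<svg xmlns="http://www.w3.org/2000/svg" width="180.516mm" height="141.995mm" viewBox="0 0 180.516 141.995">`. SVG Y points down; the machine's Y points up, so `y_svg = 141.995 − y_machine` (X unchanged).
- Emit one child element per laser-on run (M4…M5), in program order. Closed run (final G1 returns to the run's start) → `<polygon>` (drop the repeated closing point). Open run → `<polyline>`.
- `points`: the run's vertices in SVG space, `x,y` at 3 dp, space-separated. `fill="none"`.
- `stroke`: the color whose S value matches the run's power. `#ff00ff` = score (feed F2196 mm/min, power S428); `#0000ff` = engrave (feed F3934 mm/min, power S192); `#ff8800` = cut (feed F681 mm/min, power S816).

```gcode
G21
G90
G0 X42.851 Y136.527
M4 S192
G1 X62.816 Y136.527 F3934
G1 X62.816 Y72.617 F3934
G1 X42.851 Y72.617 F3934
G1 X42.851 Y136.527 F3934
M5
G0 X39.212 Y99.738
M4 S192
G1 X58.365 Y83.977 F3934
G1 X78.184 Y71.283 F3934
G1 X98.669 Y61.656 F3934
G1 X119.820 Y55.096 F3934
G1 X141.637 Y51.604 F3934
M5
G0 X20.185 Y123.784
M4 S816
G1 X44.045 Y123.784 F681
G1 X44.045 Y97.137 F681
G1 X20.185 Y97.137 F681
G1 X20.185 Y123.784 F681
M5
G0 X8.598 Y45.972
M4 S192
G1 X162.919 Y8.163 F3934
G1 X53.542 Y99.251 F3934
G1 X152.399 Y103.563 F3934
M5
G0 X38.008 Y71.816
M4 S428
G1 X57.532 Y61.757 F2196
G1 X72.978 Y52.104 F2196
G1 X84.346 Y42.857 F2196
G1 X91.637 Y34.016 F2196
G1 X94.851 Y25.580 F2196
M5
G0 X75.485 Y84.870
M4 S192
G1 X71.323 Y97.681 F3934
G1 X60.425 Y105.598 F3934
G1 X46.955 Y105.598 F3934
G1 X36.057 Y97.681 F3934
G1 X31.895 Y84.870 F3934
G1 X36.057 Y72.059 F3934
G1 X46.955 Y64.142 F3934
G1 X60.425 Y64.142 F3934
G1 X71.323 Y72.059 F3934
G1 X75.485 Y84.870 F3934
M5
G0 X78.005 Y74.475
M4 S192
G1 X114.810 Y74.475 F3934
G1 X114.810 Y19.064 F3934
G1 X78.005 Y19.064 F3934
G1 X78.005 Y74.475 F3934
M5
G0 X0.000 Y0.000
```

y_svg = 141.995 − y_m.

[1] S192→`#0000ff` (engrave); closed run; points: 42.851,5.468 62.816,5.468 62.816,69.378 42.851,69.378

[2] S192→`#0000ff` (engrave); open run; points: 39.212,42.257 58.365,58.018 78.184,70.712 98.669,80.339 119.820,86.899 141.637,90.391

[3] S816→`#ff8800` (cut); closed run; points: 20.185,18.211 44.045,18.211 44.045,44.858 20.185,44.858

[4] S192→`#0000ff` (engrave); open run; points: 8.598,96.023 162.919,133.832 53.542,42.744 152.399,38.432

[5] S428→`#ff00ff` (score); open run; points: 38.008,70.179 57.532,80.238 72.978,89.891 84.346,99.138 91.637,107.979 94.851,116.415

[6] S192→`#0000ff` (engrave); closed run; points: 75.485,57.125 71.323,44.314 60.425,36.397 46.955,36.397 36.057,44.314 31.895,57.125 36.057,69.936 46.955,77.853 60.425,77.853 71.323,69.936

[7] S192→`#0000ff` (engrave); closed run; points: 78.005,67.520 114.810,67.520 114.810,122.931 78.005,122.931

<svg xmlns="http://www.w3.org/2000/svg" width="180.516mm" height="141.995mm" viewBox="0 0 180.516 141.995">
  <polygon points="42.851,5.468 62.816,5.468 62.816,69.378 42.851,69.378" fill="none" stroke="#0000ff"/>
  <polyline points="39.212,42.257 58.365,58.018 78.184,70.712 98.669,80.339 119.820,86.899 141.637,90.391" fill="none" stroke="#0000ff"/>
  <polygon points="20.185,18.211 44.045,18.211 44.045,44.858 20.185,44.858" fill="none" stroke="#ff8800"/>
  <polyline points="8.598,96.023 162.919,133.832 53.542,42.744 152.399,38.432" fill="none" stroke="#0000ff"/>
  <polyline points="38.008,70.179 57.532,80.238 72.978,89.891 84.346,99.138 91.637,107.979 94.851,116.415" fill="none" stroke="#ff00ff"/>
  <polygon points="75.485,57.125 71.323,44.314 60.425,36.397 46.955,36.397 36.057,44.314 31.895,57.125 36.057,69.936 46.955,77.853 60.425,77.853 71.323,69.936" fill="none" stroke="#0000ff"/>
  <polygon points="78.005,67.520 114.810,67.520 114.810,122.931 78.005,122.931" fill="none" stroke="#0000ff"/>
</svg>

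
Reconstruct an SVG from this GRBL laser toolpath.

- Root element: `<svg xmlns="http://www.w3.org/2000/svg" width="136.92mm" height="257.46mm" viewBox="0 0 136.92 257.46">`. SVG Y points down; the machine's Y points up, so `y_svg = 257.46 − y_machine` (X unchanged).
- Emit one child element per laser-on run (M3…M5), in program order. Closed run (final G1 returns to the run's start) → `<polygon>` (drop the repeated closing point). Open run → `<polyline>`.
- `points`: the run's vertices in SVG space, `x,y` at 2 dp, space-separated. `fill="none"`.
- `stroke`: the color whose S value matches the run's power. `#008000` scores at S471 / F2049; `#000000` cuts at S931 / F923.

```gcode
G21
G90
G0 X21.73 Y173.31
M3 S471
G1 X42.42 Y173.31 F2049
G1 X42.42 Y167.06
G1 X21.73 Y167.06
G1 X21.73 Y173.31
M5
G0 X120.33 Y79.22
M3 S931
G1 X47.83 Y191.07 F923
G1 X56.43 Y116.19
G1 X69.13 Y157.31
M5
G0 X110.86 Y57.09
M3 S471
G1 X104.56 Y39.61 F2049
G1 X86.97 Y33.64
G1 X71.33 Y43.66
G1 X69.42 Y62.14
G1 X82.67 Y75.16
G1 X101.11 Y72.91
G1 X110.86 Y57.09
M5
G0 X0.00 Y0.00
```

<svg xmlns="http://www.w3.org/2000/svg" width="136.92mm" height="257.46mm" viewBox="0 0 136.92 257.46">
  <polygon points="21.73,84.15 42.42,84.15 42.42,90.40 21.73,90.40" fill="none" stroke="#008000"/>
  <polyline points="120.33,178.24 47.83,66.39 56.43,141.27 69.13,100.15" fill="none" stroke="#000000"/>
  <polygon points="110.86,200.37 104.56,217.85 86.97,223.82 71.33,213.80 69.42,195.32 82.67,182.30 101.11,184.55" fill="none" stroke="#008000"/>
</svg>

y_svg = 257.46 − y_m.

[1] S471→`#008000` (score); closed run; points: 21.73,84.15 42.42,84.15 42.42,90.40 21.73,90.40

[2] S931→`#000000` (cut); open run; points: 120.33,178.24 47.83,66.39 56.43,141.27 69.13,100.15

[3] S471→`#008000` (score); closed run; points: 110.86,200.37 104.56,217.85 86.97,223.82 71.33,213.80 69.42,195.32 82.67,182.30 101.11,184.55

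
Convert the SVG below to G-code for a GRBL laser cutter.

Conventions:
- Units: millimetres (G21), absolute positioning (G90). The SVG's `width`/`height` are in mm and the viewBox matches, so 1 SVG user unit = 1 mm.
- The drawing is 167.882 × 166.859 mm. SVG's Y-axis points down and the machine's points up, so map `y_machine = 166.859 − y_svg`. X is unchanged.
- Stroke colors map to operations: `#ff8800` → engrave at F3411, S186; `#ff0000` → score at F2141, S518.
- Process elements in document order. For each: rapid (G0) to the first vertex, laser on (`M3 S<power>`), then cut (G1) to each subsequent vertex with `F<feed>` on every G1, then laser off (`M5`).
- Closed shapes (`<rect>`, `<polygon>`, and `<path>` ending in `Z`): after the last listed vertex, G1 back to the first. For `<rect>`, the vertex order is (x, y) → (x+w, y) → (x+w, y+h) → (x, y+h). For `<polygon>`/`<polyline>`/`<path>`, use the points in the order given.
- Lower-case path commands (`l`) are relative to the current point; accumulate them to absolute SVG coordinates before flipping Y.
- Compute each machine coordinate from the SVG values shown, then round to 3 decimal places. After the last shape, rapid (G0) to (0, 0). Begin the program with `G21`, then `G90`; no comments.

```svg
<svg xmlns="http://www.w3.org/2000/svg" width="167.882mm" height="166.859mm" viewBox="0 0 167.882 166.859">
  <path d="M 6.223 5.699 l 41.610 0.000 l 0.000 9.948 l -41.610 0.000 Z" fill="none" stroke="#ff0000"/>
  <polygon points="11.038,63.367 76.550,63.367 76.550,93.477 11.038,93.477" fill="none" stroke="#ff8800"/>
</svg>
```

viewBox `0 0 167.882 166.859` with mm width/height → 1 unit = 1 mm. Flip: y_m = 166.859 − y_svg.

**Shape 1** — `<path>` rectangle, stroke `#ff0000` → score (S518, F2141). Machine vertices: (6.223,161.160) → (47.833,161.160) → (47.833,151.212) → (6.223,151.212) → (6.223,161.160). Closed: final G1 returns to the first vertex.

**Shape 2** — `<polygon>` rectangle, stroke `#ff8800` → engrave (S186, F3411). Machine vertices: (11.038,103.492) → (76.550,103.492) → (76.550,73.382) → (11.038,73.382) → (11.038,103.492). Closed: final G1 returns to the first vertex.

G21
G90
G0 X6.223 Y161.160
M3 S518
G1 X47.833 Y161.160 F2141
G1 X47.833 Y151.212 F2141
G1 X6.223 Y151.212 F2141
G1 X6.223 Y161.160 F2141
M5
G0 X11.038 Y103.492
M3 S186
G1 X76.550 Y103.492 F3411
G1 X76.550 Y73.382 F3411
G1 X11.038 Y73.382 F3411
G1 X11.038 Y103.492 F3411
M5
G0 X0.000 Y0.000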